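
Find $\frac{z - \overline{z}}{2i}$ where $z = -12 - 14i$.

z - conjugate(z) = 2bi
(z - conjugate(z))/(2i) = 2bi/(2i) = b = -14


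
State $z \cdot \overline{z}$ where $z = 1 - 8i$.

z * conjugate(z) = |z|^2 = a^2 + b^2
= 1^2 + (-8)^2 = 65


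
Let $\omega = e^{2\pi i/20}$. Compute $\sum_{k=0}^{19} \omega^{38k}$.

Let ζ = ω^38 = e^(2πi·38/20). Since 20 ∤ 38, ζ ≠ 1.
Sum = Σ_{k=0}^{19} ζ^k = (ζ^20 - 1)/(ζ - 1) = (ω^{38·20} - 1)/(ζ - 1) = (1 - 1)/(ζ - 1) = 0


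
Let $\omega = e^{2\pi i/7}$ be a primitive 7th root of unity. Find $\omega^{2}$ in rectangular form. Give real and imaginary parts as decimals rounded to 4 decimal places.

ω^2 = e^(2πi·2/7) = e^(i·4π/7)
= cos(4π/7) + i sin(4π/7)
= -0.2225 + 0.9749i


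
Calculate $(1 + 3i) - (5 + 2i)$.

(1 - 5) + (3 - 2)i = -4 + i


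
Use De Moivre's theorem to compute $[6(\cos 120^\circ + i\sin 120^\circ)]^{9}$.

By De Moivre: z^n = r^n(cos(nθ) + i sin(nθ))
= 6^9(cos(9*120°) + i sin(9*120°))
= 10077696(cos 0° + i sin 0°)
= 10077696


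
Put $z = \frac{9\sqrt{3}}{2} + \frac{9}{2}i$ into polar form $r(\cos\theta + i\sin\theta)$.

r = |z| = sqrt(a^2 + b^2) = sqrt((9*sqrt(3)/2)^2 + (9/2)^2) = sqrt(243/4 + 81/4) = sqrt(81) = 9
θ = arctan(b/a) = arctan(4.5/7.7942) (quadrant-adjusted) = 30°
z = 9(cos 30° + i sin 30°)


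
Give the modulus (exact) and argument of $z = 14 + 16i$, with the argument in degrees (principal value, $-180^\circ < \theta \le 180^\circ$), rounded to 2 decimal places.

|z| = sqrt(14^2 + 16^2) = sqrt(452)
arg(z) = arctan(b/a) = arctan(16/14) (quadrant-adjusted) = 48.81°


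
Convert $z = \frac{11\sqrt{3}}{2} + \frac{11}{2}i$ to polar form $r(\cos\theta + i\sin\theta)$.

r = |z| = sqrt(a^2 + b^2) = sqrt((11*sqrt(3)/2)^2 + (11/2)^2) = sqrt(363/4 + 121/4) = sqrt(121) = 11
θ = arctan(b/a) = arctan(5.5/9.5263) (quadrant-adjusted) = 30°
z = 11(cos 30° + i sin 30°)


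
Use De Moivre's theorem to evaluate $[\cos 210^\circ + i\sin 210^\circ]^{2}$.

By De Moivre: z^n = r^n(cos(nθ) + i sin(nθ))
= 1^2(cos(2*210°) + i sin(2*210°))
= 1(cos 60° + i sin 60°)
= 1/2 + (sqrt(3)/2)i


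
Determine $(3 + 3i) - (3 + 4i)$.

(3 - 3) + (3 - 4)i = -i


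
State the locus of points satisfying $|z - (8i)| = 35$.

|z - z0| = r describes a circle centered at z0 with radius r
Here z0 = 8i and r = 35
Locus: Circle centered at (0, 8) with radius 35


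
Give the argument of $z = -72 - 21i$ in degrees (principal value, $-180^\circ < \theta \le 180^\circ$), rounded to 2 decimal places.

θ = arctan(b/a) = arctan(-21/-72) (quadrant-adjusted) = -163.74°


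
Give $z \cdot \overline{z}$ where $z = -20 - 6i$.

z * conjugate(z) = |z|^2 = a^2 + b^2
= (-20)^2 + (-6)^2 = 436


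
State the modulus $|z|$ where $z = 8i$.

|z| = sqrt(a^2 + b^2) = sqrt(0^2 + 8^2) = sqrt(64) = 8


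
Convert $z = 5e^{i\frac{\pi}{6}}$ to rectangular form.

a = r cos θ = 5 * sqrt(3)/2 = 5*sqrt(3)/2
b = r sin θ = 5 * 1/2 = 5/2
z = 5*sqrt(3)/2 + (5/2)i


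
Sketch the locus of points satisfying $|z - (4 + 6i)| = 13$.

|z - z0| = r describes a circle centered at z0 with radius r
Here z0 = 4 + 6i and r = 13
Locus: Circle centered at (4, 6) with radius 13


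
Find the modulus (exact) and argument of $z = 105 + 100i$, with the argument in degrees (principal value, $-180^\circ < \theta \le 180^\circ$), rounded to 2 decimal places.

|z| = sqrt(105^2 + 100^2) = 145
arg(z) = arctan(b/a) = arctan(100/105) (quadrant-adjusted) = 43.60°


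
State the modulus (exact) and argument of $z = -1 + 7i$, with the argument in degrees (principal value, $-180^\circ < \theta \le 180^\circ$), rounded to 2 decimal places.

|z| = sqrt((-1)^2 + 7^2) = sqrt(50)
arg(z) = arctan(b/a) = arctan(7/-1) (quadrant-adjusted) = 98.13°


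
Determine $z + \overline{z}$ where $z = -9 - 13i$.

z + conjugate(z) = (a + bi) + (a - bi) = 2a
= 2 * (-9) = -18


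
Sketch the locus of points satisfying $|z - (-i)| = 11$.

|z - z0| = r describes a circle centered at z0 with radius r
Here z0 = -i and r = 11
Locus: Circle centered at (0, -1) with radius 11


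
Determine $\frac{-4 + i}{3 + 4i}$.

Multiply numerator and denominator by conjugate (3 - 4i):
= (-4 + i)(3 - 4i) / (3^2 + 4^2)
= (-8 + 19i) / 25
= -8/25 + (19/25)i


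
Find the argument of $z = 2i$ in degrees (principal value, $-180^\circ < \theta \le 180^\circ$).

a = 0 and b > 0, so z lies on the positive imaginary axis: θ = 90°


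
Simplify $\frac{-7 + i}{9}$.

Divisor is real, so divide each part by 9:
= -7/9 + (1/9)i


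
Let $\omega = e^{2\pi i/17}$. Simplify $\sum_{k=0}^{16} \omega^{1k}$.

Let ζ = ω^1 = e^(2πi·1/17). Since 17 ∤ 1, ζ ≠ 1.
Sum = Σ_{k=0}^{16} ζ^k = (ζ^17 - 1)/(ζ - 1) = (ω^{1·17} - 1)/(ζ - 1) = (1 - 1)/(ζ - 1) = 0


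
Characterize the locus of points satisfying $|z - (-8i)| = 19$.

|z - z0| = r describes a circle centered at z0 with radius r
Here z0 = -8i and r = 19
Locus: Circle centered at (0, -8) with radius 19


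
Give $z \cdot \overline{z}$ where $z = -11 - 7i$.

z * conjugate(z) = |z|^2 = a^2 + b^2
= (-11)^2 + (-7)^2 = 170


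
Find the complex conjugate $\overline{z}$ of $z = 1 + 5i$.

If z = a + bi, then conjugate(z) = a - bi
conjugate(1 + 5i) = 1 - 5i


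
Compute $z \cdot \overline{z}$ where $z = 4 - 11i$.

z * conjugate(z) = |z|^2 = a^2 + b^2
= 4^2 + (-11)^2 = 137


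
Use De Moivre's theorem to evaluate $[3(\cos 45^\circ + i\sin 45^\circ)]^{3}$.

By De Moivre: z^n = r^n(cos(nθ) + i sin(nθ))
= 3^3(cos(3*45°) + i sin(3*45°))
= 27(cos 135° + i sin 135°)
= -27*sqrt(2)/2 + (27*sqrt(2)/2)i


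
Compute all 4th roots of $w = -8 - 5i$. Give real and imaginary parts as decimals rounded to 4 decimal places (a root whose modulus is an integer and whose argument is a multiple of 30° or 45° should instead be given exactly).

|w| = sqrt(89) ≈ 9.433981, arg(w) ≈ 212.005383°
Root modulus = sqrt(89)^(1/4) ≈ 1.752563
Root arguments: θ_k = (arg(w) + 360°k)/4 for k = 0, 1, ..., 3
Compute each root as (root modulus)(cos θ_k + i sin θ_k) using full-precision intermediates, then round to 4 decimal places.
Roots: 1.0547 + 1.3997i, -1.3997 + 1.0547i, -1.0547 - 1.3997i, 1.3997 - 1.0547i


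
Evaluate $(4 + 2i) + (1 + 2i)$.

(4 + 1) + (2 + 2)i = 5 + 4i


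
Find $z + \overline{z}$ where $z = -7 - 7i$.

z + conjugate(z) = (a + bi) + (a - bi) = 2a
= 2 * (-7) = -14


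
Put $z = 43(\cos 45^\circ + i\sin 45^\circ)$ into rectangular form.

a = r cos θ = 43 * sqrt(2)/2 = 43*sqrt(2)/2
b = r sin θ = 43 * sqrt(2)/2 = 43*sqrt(2)/2
z = 43*sqrt(2)/2 + (43*sqrt(2)/2)i


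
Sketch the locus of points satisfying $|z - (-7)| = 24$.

|z - z0| = r describes a circle centered at z0 with radius r
Here z0 = -7 and r = 24
Locus: Circle centered at (-7, 0) with radius 24


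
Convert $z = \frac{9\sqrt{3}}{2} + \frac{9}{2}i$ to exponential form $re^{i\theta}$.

r = |z| = sqrt((9*sqrt(3)/2)^2 + (9/2)^2) = sqrt(243/4 + 81/4) = sqrt(81) = 9
θ = arctan(b/a) = arctan(4.5/7.7942) (quadrant-adjusted) = 30° = π/6
z = 9e^(i*π/6)


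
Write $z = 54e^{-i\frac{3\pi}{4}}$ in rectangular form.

a = r cos θ = 54 * -sqrt(2)/2 = -27*sqrt(2)
b = r sin θ = 54 * -sqrt(2)/2 = -27*sqrt(2)
z = -27*sqrt(2) - 27*sqrt(2)i


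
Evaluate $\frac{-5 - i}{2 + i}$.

Multiply numerator and denominator by conjugate (2 - i):
= (-5 - i)(2 - i) / (2^2 + 1^2)
= (-11 + 3i) / 5
= -11/5 + (3/5)i


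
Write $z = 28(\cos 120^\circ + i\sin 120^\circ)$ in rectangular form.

a = r cos θ = 28 * -1/2 = -14
b = r sin θ = 28 * sqrt(3)/2 = 14*sqrt(3)
z = -14 + 14*sqrt(3)i


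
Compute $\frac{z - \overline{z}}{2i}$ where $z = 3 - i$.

z - conjugate(z) = 2bi
(z - conjugate(z))/(2i) = 2bi/(2i) = b = -1


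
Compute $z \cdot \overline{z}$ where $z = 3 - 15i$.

z * conjugate(z) = |z|^2 = a^2 + b^2
= 3^2 + (-15)^2 = 234


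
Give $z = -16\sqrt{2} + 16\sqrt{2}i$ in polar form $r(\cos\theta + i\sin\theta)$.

r = |z| = sqrt(a^2 + b^2) = sqrt((-16*sqrt(2))^2 + (16*sqrt(2))^2) = sqrt(512 + 512) = sqrt(1024) = 32
θ = arctan(b/a) = arctan(22.6274/-22.6274) (quadrant-adjusted) = 135°
z = 32(cos 135° + i sin 135°)


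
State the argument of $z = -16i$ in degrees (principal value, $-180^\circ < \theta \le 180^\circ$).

a = 0 and b < 0, so z lies on the negative imaginary axis: θ = -90°


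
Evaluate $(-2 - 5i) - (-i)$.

(-2 - 0) + (-5 - (-1))i = -2 - 4i


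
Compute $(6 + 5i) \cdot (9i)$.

(a1*a2 - b1*b2) + (a1*b2 + b1*a2)i
= (0 - 45) + (54 + 0)i
= -45 + 54i


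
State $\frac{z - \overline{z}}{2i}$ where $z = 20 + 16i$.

z - conjugate(z) = 2bi
(z - conjugate(z))/(2i) = 2bi/(2i) = b = 16


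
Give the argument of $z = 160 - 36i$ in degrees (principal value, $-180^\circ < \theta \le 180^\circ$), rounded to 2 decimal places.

θ = arctan(b/a) = arctan(-36/160) (quadrant-adjusted) = -12.68°


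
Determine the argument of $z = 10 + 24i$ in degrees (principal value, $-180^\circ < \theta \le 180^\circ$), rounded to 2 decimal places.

θ = arctan(b/a) = arctan(24/10) (quadrant-adjusted) = 67.38°


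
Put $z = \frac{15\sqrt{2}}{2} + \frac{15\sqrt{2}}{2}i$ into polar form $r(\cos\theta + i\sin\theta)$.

r = |z| = sqrt(a^2 + b^2) = sqrt((15*sqrt(2)/2)^2 + (15*sqrt(2)/2)^2) = sqrt(225/2 + 225/2) = sqrt(225) = 15
θ = arctan(b/a) = arctan(10.6066/10.6066) (quadrant-adjusted) = 45°
z = 15(cos 45° + i sin 45°)


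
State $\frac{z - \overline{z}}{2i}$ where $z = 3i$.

z - conjugate(z) = 2bi
(z - conjugate(z))/(2i) = 2bi/(2i) = b = 3


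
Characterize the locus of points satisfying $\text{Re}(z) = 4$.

Re(z) = x where z = x + yi; the equation x = 4 is satisfied by all points with that x-coordinate
Locus: Vertical line x = 4


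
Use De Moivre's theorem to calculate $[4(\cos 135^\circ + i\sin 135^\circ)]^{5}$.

By De Moivre: z^n = r^n(cos(nθ) + i sin(nθ))
= 4^5(cos(5*135°) + i sin(5*135°))
= 1024(cos 315° + i sin 315°)
= 512*sqrt(2) - 512*sqrt(2)i


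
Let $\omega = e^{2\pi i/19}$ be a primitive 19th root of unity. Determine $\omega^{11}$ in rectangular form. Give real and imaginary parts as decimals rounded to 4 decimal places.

ω^11 = e^(2πi·11/19) = e^(i·22π/19)
= cos(22π/19) + i sin(22π/19)
= -0.8795 - 0.4759i


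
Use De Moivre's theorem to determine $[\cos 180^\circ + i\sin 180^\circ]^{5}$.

By De Moivre: z^n = r^n(cos(nθ) + i sin(nθ))
= 1^5(cos(5*180°) + i sin(5*180°))
= 1(cos 180° + i sin 180°)
= -1


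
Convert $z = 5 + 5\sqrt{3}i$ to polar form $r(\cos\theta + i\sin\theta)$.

r = |z| = sqrt(a^2 + b^2) = sqrt((5)^2 + (5*sqrt(3))^2) = sqrt(25 + 75) = sqrt(100) = 10
θ = arctan(b/a) = arctan(8.6603/5) (quadrant-adjusted) = 60°
z = 10(cos 60° + i sin 60°)


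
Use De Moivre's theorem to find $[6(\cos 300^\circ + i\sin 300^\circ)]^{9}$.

By De Moivre: z^n = r^n(cos(nθ) + i sin(nθ))
= 6^9(cos(9*300°) + i sin(9*300°))
= 10077696(cos 180° + i sin 180°)
= -10077696


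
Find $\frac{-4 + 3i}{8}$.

Divisor is real, so divide each part by 8:
= -1/2 + (3/8)i


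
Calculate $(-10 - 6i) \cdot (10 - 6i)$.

(a1*a2 - b1*b2) + (a1*b2 + b1*a2)i
= (-100 - 36) + (60 + (-60))i
= -136


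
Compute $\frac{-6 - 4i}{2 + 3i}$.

Multiply numerator and denominator by conjugate (2 - 3i):
= (-6 - 4i)(2 - 3i) / (2^2 + 3^2)
= (-24 + 10i) / 13
= -24/13 + (10/13)i


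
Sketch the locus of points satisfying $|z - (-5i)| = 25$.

|z - z0| = r describes a circle centered at z0 with radius r
Here z0 = -5i and r = 25
Locus: Circle centered at (0, -5) with radius 25


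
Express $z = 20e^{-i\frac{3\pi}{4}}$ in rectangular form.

a = r cos θ = 20 * -sqrt(2)/2 = -10*sqrt(2)
b = r sin θ = 20 * -sqrt(2)/2 = -10*sqrt(2)
z = -10*sqrt(2) - 10*sqrt(2)i


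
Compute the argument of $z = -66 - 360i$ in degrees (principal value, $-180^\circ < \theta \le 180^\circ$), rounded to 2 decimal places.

θ = arctan(b/a) = arctan(-360/-66) (quadrant-adjusted) = -100.39°


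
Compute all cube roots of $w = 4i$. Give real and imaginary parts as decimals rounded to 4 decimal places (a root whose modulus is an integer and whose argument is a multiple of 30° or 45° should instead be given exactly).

|w| = 4, arg(w) = 90°
Root modulus = 4^(1/3) ≈ 1.587401
Root arguments: θ_k = (90° + 360°k)/3 for k = 0, 1, ..., 2
Compute each root as (root modulus)(cos θ_k + i sin θ_k) using full-precision intermediates, then round to 4 decimal places.
Roots: 1.3747 + 0.7937i, -1.3747 + 0.7937i, -1.5874i


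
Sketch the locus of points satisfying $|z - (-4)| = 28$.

|z - z0| = r describes a circle centered at z0 with radius r
Here z0 = -4 and r = 28
Locus: Circle centered at (-4, 0) with radius 28


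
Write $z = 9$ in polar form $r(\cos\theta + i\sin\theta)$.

r = |z| = sqrt(a^2 + b^2) = sqrt((9)^2 + (0)^2) = sqrt(81 + 0) = sqrt(81) = 9
b = 0 and a > 0, so z lies on the positive real axis: θ = 0°
z = 9(cos 0° + i sin 0°)


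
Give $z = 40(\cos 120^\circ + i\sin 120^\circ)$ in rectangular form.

a = r cos θ = 40 * -1/2 = -20
b = r sin θ = 40 * sqrt(3)/2 = 20*sqrt(3)
z = -20 + 20*sqrt(3)i


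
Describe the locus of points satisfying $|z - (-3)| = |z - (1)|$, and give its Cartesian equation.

|z - z1| = |z - z2| means z is equidistant from z1 and z2,
i.e. the perpendicular bisector of the segment from (-3, 0) to (1, 0) (midpoint (-1, 0)).
With z = x + yi, square both sides:
(x - (-3))^2 + (y - 0)^2 = (x - 1)^2 + (y - 0)^2
The x^2 and y^2 terms cancel: 8x + 0y = 1 - 9 = -8
Simplify: x = -1
Locus: Perpendicular bisector of the segment from (-3, 0) to (1, 0): the line x = -1


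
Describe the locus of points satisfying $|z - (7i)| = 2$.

|z - z0| = r describes a circle centered at z0 with radius r
Here z0 = 7i and r = 2
Locus: Circle centered at (0, 7) with radius 2


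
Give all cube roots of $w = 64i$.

|w| = 64, arg(w) = 90°
Root modulus = 64^(1/3) = 4
Root arguments: θ_k = (90° + 360°k)/3 for k = 0, 1, ..., 2
Roots: 2*sqrt(3) + 2i, -2*sqrt(3) + 2i, -4i


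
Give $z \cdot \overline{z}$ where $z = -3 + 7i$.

z * conjugate(z) = |z|^2 = a^2 + b^2
= (-3)^2 + 7^2 = 58


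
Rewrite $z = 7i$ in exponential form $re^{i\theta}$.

r = |z| = sqrt((0)^2 + (7)^2) = sqrt(0 + 49) = sqrt(49) = 7
a = 0 and b > 0, so z lies on the positive imaginary axis: θ = 90° = π/2
z = 7e^(i*π/2)


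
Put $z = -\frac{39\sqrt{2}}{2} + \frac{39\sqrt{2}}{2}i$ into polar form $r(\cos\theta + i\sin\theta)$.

r = |z| = sqrt(a^2 + b^2) = sqrt((-39*sqrt(2)/2)^2 + (39*sqrt(2)/2)^2) = sqrt(1521/2 + 1521/2) = sqrt(1521) = 39
θ = arctan(b/a) = arctan(27.5772/-27.5772) (quadrant-adjusted) = 135°
z = 39(cos 135° + i sin 135°)


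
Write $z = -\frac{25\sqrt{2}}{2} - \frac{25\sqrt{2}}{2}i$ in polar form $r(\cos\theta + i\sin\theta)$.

r = |z| = sqrt(a^2 + b^2) = sqrt((-25*sqrt(2)/2)^2 + (-25*sqrt(2)/2)^2) = sqrt(625/2 + 625/2) = sqrt(625) = 25
θ = arctan(b/a) = arctan(-17.6777/-17.6777) (quadrant-adjusted) = 225°
z = 25(cos 225° + i sin 225°)


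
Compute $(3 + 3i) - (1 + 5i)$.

(3 - 1) + (3 - 5)i = 2 - 2i


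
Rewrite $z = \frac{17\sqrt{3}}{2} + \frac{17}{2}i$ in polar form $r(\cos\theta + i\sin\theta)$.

r = |z| = sqrt(a^2 + b^2) = sqrt((17*sqrt(3)/2)^2 + (17/2)^2) = sqrt(867/4 + 289/4) = sqrt(289) = 17
θ = arctan(b/a) = arctan(8.5/14.7224) (quadrant-adjusted) = 30°
z = 17(cos 30° + i sin 30°)


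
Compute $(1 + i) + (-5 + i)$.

(1 + (-5)) + (1 + 1)i = -4 + 2i


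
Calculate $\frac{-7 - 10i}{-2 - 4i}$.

Multiply numerator and denominator by conjugate (-2 + 4i):
= (-7 - 10i)(-2 + 4i) / ((-2)^2 + (-4)^2)
= (54 - 8i) / 20
Divide through by 2: (27 - 4i) / 10
= 27/10 - (2/5)i


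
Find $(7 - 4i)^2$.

(a + bi)^2 = a^2 - b^2 + 2abi
= 7^2 - (-4)^2 + 2*7*(-4)i
= 33 - 56i


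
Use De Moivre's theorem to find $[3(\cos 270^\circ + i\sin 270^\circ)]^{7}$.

By De Moivre: z^n = r^n(cos(nθ) + i sin(nθ))
= 3^7(cos(7*270°) + i sin(7*270°))
= 2187(cos 90° + i sin 90°)
= 2187i


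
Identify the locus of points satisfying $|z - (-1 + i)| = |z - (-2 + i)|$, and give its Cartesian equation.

|z - z1| = |z - z2| means z is equidistant from z1 and z2,
i.e. the perpendicular bisector of the segment from (-1, 1) to (-2, 1) (midpoint (-3/2, 1)).
With z = x + yi, square both sides:
(x - (-1))^2 + (y - 1)^2 = (x - (-2))^2 + (y - 1)^2
The x^2 and y^2 terms cancel: -2x + 0y = 5 - 2 = 3
Simplify: x = -3/2
Locus: Perpendicular bisector of the segment from (-1, 1) to (-2, 1): the line x = -3/2


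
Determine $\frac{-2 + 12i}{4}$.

Divisor is real, so divide each part by 4:
= -1/2 + 3i


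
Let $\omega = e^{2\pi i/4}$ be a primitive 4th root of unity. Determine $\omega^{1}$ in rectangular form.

ω^1 = e^(2πi·1/4) = e^(i·1π/2)
= cos(1π/2) + i sin(1π/2)
= i


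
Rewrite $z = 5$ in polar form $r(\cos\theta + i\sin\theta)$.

r = |z| = sqrt(a^2 + b^2) = sqrt((5)^2 + (0)^2) = sqrt(25 + 0) = sqrt(25) = 5
b = 0 and a > 0, so z lies on the positive real axis: θ = 0°
z = 5(cos 0° + i sin 0°)


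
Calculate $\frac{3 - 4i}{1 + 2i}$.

Multiply numerator and denominator by conjugate (1 - 2i):
= (3 - 4i)(1 - 2i) / (1^2 + 2^2)
= (-5 - 10i) / 5
= -1 - 2i


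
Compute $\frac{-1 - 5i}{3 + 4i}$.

Multiply numerator and denominator by conjugate (3 - 4i):
= (-1 - 5i)(3 - 4i) / (3^2 + 4^2)
= (-23 - 11i) / 25
= -23/25 - (11/25)i


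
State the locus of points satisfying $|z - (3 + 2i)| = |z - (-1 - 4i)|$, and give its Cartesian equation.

|z - z1| = |z - z2| means z is equidistant from z1 and z2,
i.e. the perpendicular bisector of the segment from (3, 2) to (-1, -4) (midpoint (1, -1)).
With z = x + yi, square both sides:
(x - 3)^2 + (y - 2)^2 = (x - (-1))^2 + (y - (-4))^2
The x^2 and y^2 terms cancel: -8x + (-12)y = 17 - 13 = 4
Simplify: 2x + 3y = -1
Locus: Perpendicular bisector of the segment from (3, 2) to (-1, -4): the line 2x + 3y = -1


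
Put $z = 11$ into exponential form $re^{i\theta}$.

r = |z| = sqrt((11)^2 + (0)^2) = sqrt(121 + 0) = sqrt(121) = 11
b = 0 and a > 0, so z lies on the positive real axis: θ = 0
z = 11e^(i*0) = 11


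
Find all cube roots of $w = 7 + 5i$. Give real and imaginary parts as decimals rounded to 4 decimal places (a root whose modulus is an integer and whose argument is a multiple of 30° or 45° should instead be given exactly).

|w| = sqrt(74) ≈ 8.602325, arg(w) ≈ 35.537678°
Root modulus = sqrt(74)^(1/3) ≈ 2.048984
Root arguments: θ_k = (arg(w) + 360°k)/3 for k = 0, 1, ..., 2
Compute each root as (root modulus)(cos θ_k + i sin θ_k) using full-precision intermediates, then round to 4 decimal places.
Roots: 2.0053 + 0.4206i, -1.3669 + 1.5264i, -0.6384 - 1.9470i


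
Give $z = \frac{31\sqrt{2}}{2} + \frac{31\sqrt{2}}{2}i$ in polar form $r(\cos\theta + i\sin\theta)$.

r = |z| = sqrt(a^2 + b^2) = sqrt((31*sqrt(2)/2)^2 + (31*sqrt(2)/2)^2) = sqrt(961/2 + 961/2) = sqrt(961) = 31
θ = arctan(b/a) = arctan(21.9203/21.9203) (quadrant-adjusted) = 45°
z = 31(cos 45° + i sin 45°)


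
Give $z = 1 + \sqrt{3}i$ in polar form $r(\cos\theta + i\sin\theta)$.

r = |z| = sqrt(a^2 + b^2) = sqrt((1)^2 + (sqrt(3))^2) = sqrt(1 + 3) = sqrt(4) = 2
θ = arctan(b/a) = arctan(1.7321/1) (quadrant-adjusted) = 60°
z = 2(cos 60° + i sin 60°)


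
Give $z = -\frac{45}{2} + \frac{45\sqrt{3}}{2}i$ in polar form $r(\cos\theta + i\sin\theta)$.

r = |z| = sqrt(a^2 + b^2) = sqrt((-45/2)^2 + (45*sqrt(3)/2)^2) = sqrt(2025/4 + 6075/4) = sqrt(2025) = 45
θ = arctan(b/a) = arctan(38.9711/-22.5) (quadrant-adjusted) = 120°
z = 45(cos 120° + i sin 120°)


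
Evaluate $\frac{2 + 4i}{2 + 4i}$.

Multiply numerator and denominator by conjugate (2 - 4i):
= (2 + 4i)(2 - 4i) / (2^2 + 4^2)
= (20) / 20
= 1


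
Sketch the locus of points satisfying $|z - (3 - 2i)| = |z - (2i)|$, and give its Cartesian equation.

|z - z1| = |z - z2| means z is equidistant from z1 and z2,
i.e. the perpendicular bisector of the segment from (3, -2) to (0, 2) (midpoint (3/2, 0)).
With z = x + yi, square both sides:
(x - 3)^2 + (y - (-2))^2 = (x - 0)^2 + (y - 2)^2
The x^2 and y^2 terms cancel: -6x + 8y = 4 - 13 = -9
Simplify: 6x - 8y = 9
Locus: Perpendicular bisector of the segment from (3, -2) to (0, 2): the line 6x - 8y = 9


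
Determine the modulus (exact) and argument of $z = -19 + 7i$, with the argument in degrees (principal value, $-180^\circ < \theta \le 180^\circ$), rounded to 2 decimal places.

|z| = sqrt((-19)^2 + 7^2) = sqrt(410)
arg(z) = arctan(b/a) = arctan(7/-19) (quadrant-adjusted) = 159.78°


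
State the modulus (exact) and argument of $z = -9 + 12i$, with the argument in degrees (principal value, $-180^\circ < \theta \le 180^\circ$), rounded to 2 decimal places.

|z| = sqrt((-9)^2 + 12^2) = 15
arg(z) = arctan(b/a) = arctan(12/-9) (quadrant-adjusted) = 126.87°


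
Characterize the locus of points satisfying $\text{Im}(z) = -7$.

Im(z) = y where z = x + yi; the equation y = -7 is satisfied by all points with that y-coordinate
Locus: Horizontal line y = -7


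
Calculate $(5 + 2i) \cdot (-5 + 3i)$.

(a1*a2 - b1*b2) + (a1*b2 + b1*a2)i
= (-25 - 6) + (15 + (-10))i
= -31 + 5i


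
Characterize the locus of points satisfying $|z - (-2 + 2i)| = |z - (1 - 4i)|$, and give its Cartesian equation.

|z - z1| = |z - z2| means z is equidistant from z1 and z2,
i.e. the perpendicular bisector of the segment from (-2, 2) to (1, -4) (midpoint (-1/2, -1)).
With z = x + yi, square both sides:
(x - (-2))^2 + (y - 2)^2 = (x - 1)^2 + (y - (-4))^2
The x^2 and y^2 terms cancel: 6x + (-12)y = 17 - 8 = 9
Simplify: 2x - 4y = 3
Locus: Perpendicular bisector of the segment from (-2, 2) to (1, -4): the line 2x - 4y = 3


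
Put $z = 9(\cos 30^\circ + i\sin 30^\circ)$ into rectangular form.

a = r cos θ = 9 * sqrt(3)/2 = 9*sqrt(3)/2
b = r sin θ = 9 * 1/2 = 9/2
z = 9*sqrt(3)/2 + (9/2)i


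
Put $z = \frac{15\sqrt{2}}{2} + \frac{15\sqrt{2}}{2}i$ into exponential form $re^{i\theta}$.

r = |z| = sqrt((15*sqrt(2)/2)^2 + (15*sqrt(2)/2)^2) = sqrt(225/2 + 225/2) = sqrt(225) = 15
θ = arctan(b/a) = arctan(10.6066/10.6066) (quadrant-adjusted) = 45° = π/4
z = 15e^(i*π/4)


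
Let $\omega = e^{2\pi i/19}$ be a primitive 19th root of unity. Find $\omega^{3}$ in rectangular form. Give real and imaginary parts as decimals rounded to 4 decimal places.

ω^3 = e^(2πi·3/19) = e^(i·6π/19)
= cos(6π/19) + i sin(6π/19)
= 0.5469 + 0.8372i


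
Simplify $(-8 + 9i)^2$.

(a + bi)^2 = a^2 - b^2 + 2abi
= (-8)^2 - 9^2 + 2*(-8)*9i
= -17 - 144i


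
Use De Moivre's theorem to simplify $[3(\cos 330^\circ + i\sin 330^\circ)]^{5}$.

By De Moivre: z^n = r^n(cos(nθ) + i sin(nθ))
= 3^5(cos(5*330°) + i sin(5*330°))
= 243(cos 210° + i sin 210°)
= -243*sqrt(3)/2 - (243/2)i


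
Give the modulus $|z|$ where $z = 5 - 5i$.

|z| = sqrt(a^2 + b^2) = sqrt(5^2 + (-5)^2) = sqrt(50) = sqrt(50)


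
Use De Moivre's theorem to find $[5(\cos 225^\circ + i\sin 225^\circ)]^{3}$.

By De Moivre: z^n = r^n(cos(nθ) + i sin(nθ))
= 5^3(cos(3*225°) + i sin(3*225°))
= 125(cos 315° + i sin 315°)
= 125*sqrt(2)/2 - (125*sqrt(2)/2)i


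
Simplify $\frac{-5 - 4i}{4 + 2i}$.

Multiply numerator and denominator by conjugate (4 - 2i):
= (-5 - 4i)(4 - 2i) / (4^2 + 2^2)
= (-28 - 6i) / 20
Divide through by 2: (-14 - 3i) / 10
= -7/5 - (3/10)i


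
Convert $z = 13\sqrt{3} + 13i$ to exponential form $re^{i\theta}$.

r = |z| = sqrt((13*sqrt(3))^2 + (13)^2) = sqrt(507 + 169) = sqrt(676) = 26
θ = arctan(b/a) = arctan(13/22.5167) (quadrant-adjusted) = 30° = π/6
z = 26e^(i*π/6)


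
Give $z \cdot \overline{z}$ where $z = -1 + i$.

z * conjugate(z) = |z|^2 = a^2 + b^2
= (-1)^2 + 1^2 = 2


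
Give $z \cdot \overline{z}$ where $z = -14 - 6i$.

z * conjugate(z) = |z|^2 = a^2 + b^2
= (-14)^2 + (-6)^2 = 232


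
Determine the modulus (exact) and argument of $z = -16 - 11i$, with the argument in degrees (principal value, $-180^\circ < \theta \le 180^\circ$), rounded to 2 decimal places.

|z| = sqrt((-16)^2 + (-11)^2) = sqrt(377)
arg(z) = arctan(b/a) = arctan(-11/-16) (quadrant-adjusted) = -145.49°


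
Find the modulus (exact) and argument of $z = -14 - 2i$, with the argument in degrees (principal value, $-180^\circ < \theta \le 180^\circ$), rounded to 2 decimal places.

|z| = sqrt((-14)^2 + (-2)^2) = sqrt(200)
arg(z) = arctan(b/a) = arctan(-2/-14) (quadrant-adjusted) = -171.87°


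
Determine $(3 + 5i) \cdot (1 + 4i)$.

(a1*a2 - b1*b2) + (a1*b2 + b1*a2)i
= (3 - 20) + (12 + 5)i
= -17 + 17i


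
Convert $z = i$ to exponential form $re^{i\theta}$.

r = |z| = sqrt((0)^2 + (1)^2) = sqrt(0 + 1) = sqrt(1) = 1
a = 0 and b > 0, so z lies on the positive imaginary axis: θ = 90° = π/2
z = 1e^(i*π/2)


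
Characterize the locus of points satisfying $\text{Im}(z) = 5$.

Im(z) = y where z = x + yi; the equation y = 5 is satisfied by all points with that y-coordinate
Locus: Horizontal line y = 5


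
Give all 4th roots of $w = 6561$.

|w| = 6561, arg(w) = 0°
Root modulus = 6561^(1/4) = 9
Root arguments: θ_k = (0° + 360°k)/4 for k = 0, 1, ..., 3
Roots: 9, 9i, -9, -9i


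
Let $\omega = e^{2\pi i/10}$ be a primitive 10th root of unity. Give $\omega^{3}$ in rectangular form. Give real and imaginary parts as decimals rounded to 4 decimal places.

ω^3 = e^(2πi·3/10) = e^(i·3π/5)
= cos(3π/5) + i sin(3π/5)
= -0.3090 + 0.9511i


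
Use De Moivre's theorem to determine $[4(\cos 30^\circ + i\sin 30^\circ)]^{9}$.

By De Moivre: z^n = r^n(cos(nθ) + i sin(nθ))
= 4^9(cos(9*30°) + i sin(9*30°))
= 262144(cos 270° + i sin 270°)
= -262144i


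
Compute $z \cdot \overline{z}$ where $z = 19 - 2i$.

z * conjugate(z) = |z|^2 = a^2 + b^2
= 19^2 + (-2)^2 = 365


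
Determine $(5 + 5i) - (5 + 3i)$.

(5 - 5) + (5 - 3)i = 2i


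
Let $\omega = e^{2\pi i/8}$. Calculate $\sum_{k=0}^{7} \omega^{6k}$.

Let ζ = ω^6 = e^(2πi·6/8). Since 8 ∤ 6, ζ ≠ 1.
Sum = Σ_{k=0}^{7} ζ^k = (ζ^8 - 1)/(ζ - 1) = (ω^{6·8} - 1)/(ζ - 1) = (1 - 1)/(ζ - 1) = 0


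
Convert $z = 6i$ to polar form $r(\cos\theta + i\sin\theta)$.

r = |z| = sqrt(a^2 + b^2) = sqrt((0)^2 + (6)^2) = sqrt(0 + 36) = sqrt(36) = 6
a = 0 and b > 0, so z lies on the positive imaginary axis: θ = 90°
z = 6(cos 90° + i sin 90°)


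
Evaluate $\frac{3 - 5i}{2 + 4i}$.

Multiply numerator and denominator by conjugate (2 - 4i):
= (3 - 5i)(2 - 4i) / (2^2 + 4^2)
= (-14 - 22i) / 20
Divide through by 2: (-7 - 11i) / 10
= -7/10 - (11/10)i


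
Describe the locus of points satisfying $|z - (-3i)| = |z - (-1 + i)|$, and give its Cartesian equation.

|z - z1| = |z - z2| means z is equidistant from z1 and z2,
i.e. the perpendicular bisector of the segment from (0, -3) to (-1, 1) (midpoint (-1/2, -1)).
With z = x + yi, square both sides:
(x - 0)^2 + (y - (-3))^2 = (x - (-1))^2 + (y - 1)^2
The x^2 and y^2 terms cancel: -2x + 8y = 2 - 9 = -7
Simplify: 2x - 8y = 7
Locus: Perpendicular bisector of the segment from (0, -3) to (-1, 1): the line 2x - 8y = 7


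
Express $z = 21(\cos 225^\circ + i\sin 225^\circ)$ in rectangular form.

a = r cos θ = 21 * -sqrt(2)/2 = -21*sqrt(2)/2
b = r sin θ = 21 * -sqrt(2)/2 = -21*sqrt(2)/2
z = -21*sqrt(2)/2 - (21*sqrt(2)/2)i


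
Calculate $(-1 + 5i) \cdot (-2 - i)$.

(a1*a2 - b1*b2) + (a1*b2 + b1*a2)i
= (2 - (-5)) + (1 + (-10))i
= 7 - 9i


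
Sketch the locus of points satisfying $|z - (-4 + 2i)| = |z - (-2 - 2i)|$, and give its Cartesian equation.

|z - z1| = |z - z2| means z is equidistant from z1 and z2,
i.e. the perpendicular bisector of the segment from (-4, 2) to (-2, -2) (midpoint (-3, 0)).
With z = x + yi, square both sides:
(x - (-4))^2 + (y - 2)^2 = (x - (-2))^2 + (y - (-2))^2
The x^2 and y^2 terms cancel: 4x + (-8)y = 8 - 20 = -12
Simplify: x - 2y = -3
Locus: Perpendicular bisector of the segment from (-4, 2) to (-2, -2): the line x - 2y = -3


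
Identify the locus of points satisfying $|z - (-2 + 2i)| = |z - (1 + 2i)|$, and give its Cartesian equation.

|z - z1| = |z - z2| means z is equidistant from z1 and z2,
i.e. the perpendicular bisector of the segment from (-2, 2) to (1, 2) (midpoint (-1/2, 2)).
With z = x + yi, square both sides:
(x - (-2))^2 + (y - 2)^2 = (x - 1)^2 + (y - 2)^2
The x^2 and y^2 terms cancel: 6x + 0y = 5 - 8 = -3
Simplify: x = -1/2
Locus: Perpendicular bisector of the segment from (-2, 2) to (1, 2): the line x = -1/2


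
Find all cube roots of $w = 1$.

|w| = 1, arg(w) = 0°
Root modulus = 1^(1/3) = 1
Root arguments: θ_k = (0° + 360°k)/3 for k = 0, 1, ..., 2
Roots: 1, -1/2 + (sqrt(3)/2)i, -1/2 - (sqrt(3)/2)i


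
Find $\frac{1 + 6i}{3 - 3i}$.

Multiply numerator and denominator by conjugate (3 + 3i):
= (1 + 6i)(3 + 3i) / (3^2 + (-3)^2)
= (-15 + 21i) / 18
Divide through by 3: (-5 + 7i) / 6
= -5/6 + (7/6)i


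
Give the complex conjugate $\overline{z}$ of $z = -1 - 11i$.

If z = a + bi, then conjugate(z) = a - bi
conjugate(-1 - 11i) = -1 + 11i


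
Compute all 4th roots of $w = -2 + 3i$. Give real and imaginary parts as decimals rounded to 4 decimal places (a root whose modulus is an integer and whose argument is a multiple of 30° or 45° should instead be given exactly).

|w| = sqrt(13) ≈ 3.605551, arg(w) ≈ 123.690068°
Root modulus = sqrt(13)^(1/4) ≈ 1.377980
Root arguments: θ_k = (arg(w) + 360°k)/4 for k = 0, 1, ..., 3
Compute each root as (root modulus)(cos θ_k + i sin θ_k) using full-precision intermediates, then round to 4 decimal places.
Roots: 1.1821 + 0.7081i, -0.7081 + 1.1821i, -1.1821 - 0.7081i, 0.7081 - 1.1821i


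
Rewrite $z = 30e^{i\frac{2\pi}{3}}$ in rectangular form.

a = r cos θ = 30 * -1/2 = -15
b = r sin θ = 30 * sqrt(3)/2 = 15*sqrt(3)
z = -15 + 15*sqrt(3)i


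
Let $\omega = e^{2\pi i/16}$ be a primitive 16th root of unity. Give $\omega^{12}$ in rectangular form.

ω^12 = e^(2πi·12/16) = e^(i·3π/2)
= cos(3π/2) + i sin(3π/2)
= -i


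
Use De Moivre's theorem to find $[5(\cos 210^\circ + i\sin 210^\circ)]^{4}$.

By De Moivre: z^n = r^n(cos(nθ) + i sin(nθ))
= 5^4(cos(4*210°) + i sin(4*210°))
= 625(cos 120° + i sin 120°)
= -625/2 + (625*sqrt(3)/2)i


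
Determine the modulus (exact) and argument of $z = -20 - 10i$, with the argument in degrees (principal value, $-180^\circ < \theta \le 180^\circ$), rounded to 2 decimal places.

|z| = sqrt((-20)^2 + (-10)^2) = sqrt(500)
arg(z) = arctan(b/a) = arctan(-10/-20) (quadrant-adjusted) = -153.43°


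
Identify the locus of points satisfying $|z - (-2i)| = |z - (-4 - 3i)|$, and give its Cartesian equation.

|z - z1| = |z - z2| means z is equidistant from z1 and z2,
i.e. the perpendicular bisector of the segment from (0, -2) to (-4, -3) (midpoint (-2, -5/2)).
With z = x + yi, square both sides:
(x - 0)^2 + (y - (-2))^2 = (x - (-4))^2 + (y - (-3))^2
The x^2 and y^2 terms cancel: -8x + (-2)y = 25 - 4 = 21
Simplify: 8x + 2y = -21
Locus: Perpendicular bisector of the segment from (0, -2) to (-4, -3): the line 8x + 2y = -21


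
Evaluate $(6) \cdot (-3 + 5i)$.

(a1*a2 - b1*b2) + (a1*b2 + b1*a2)i
= (-18 - 0) + (30 + 0)i
= -18 + 30i


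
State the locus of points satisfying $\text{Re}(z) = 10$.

Re(z) = x where z = x + yi; the equation x = 10 is satisfied by all points with that x-coordinate
Locus: Vertical line x = 10


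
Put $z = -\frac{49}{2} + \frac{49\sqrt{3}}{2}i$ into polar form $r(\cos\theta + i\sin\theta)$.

r = |z| = sqrt(a^2 + b^2) = sqrt((-49/2)^2 + (49*sqrt(3)/2)^2) = sqrt(2401/4 + 7203/4) = sqrt(2401) = 49
θ = arctan(b/a) = arctan(42.4352/-24.5) (quadrant-adjusted) = 120°
z = 49(cos 120° + i sin 120°)


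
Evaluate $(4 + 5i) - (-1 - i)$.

(4 - (-1)) + (5 - (-1))i = 5 + 6i


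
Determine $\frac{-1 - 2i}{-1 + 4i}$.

Multiply numerator and denominator by conjugate (-1 - 4i):
= (-1 - 2i)(-1 - 4i) / ((-1)^2 + 4^2)
= (-7 + 6i) / 17
= -7/17 + (6/17)i


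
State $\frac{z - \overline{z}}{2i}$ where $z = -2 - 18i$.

z - conjugate(z) = 2bi
(z - conjugate(z))/(2i) = 2bi/(2i) = b = -18


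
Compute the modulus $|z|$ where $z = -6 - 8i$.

|z| = sqrt(a^2 + b^2) = sqrt((-6)^2 + (-8)^2) = sqrt(100) = 10


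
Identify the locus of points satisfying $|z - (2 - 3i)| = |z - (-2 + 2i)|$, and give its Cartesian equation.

|z - z1| = |z - z2| means z is equidistant from z1 and z2,
i.e. the perpendicular bisector of the segment from (2, -3) to (-2, 2) (midpoint (0, -1/2)).
With z = x + yi, square both sides:
(x - 2)^2 + (y - (-3))^2 = (x - (-2))^2 + (y - 2)^2
The x^2 and y^2 terms cancel: -8x + 10y = 8 - 13 = -5
Simplify: 8x - 10y = 5
Locus: Perpendicular bisector of the segment from (2, -3) to (-2, 2): the line 8x - 10y = 5


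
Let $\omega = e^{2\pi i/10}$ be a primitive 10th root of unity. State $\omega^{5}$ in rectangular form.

ω^5 = e^(2πi·5/10) = e^(i·1π)
= cos(1π) + i sin(1π)
= -1


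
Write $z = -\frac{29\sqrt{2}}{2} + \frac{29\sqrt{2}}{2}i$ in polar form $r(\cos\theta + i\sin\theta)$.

r = |z| = sqrt(a^2 + b^2) = sqrt((-29*sqrt(2)/2)^2 + (29*sqrt(2)/2)^2) = sqrt(841/2 + 841/2) = sqrt(841) = 29
θ = arctan(b/a) = arctan(20.5061/-20.5061) (quadrant-adjusted) = 135°
z = 29(cos 135° + i sin 135°)


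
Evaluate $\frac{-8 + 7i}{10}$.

Divisor is real, so divide each part by 10:
= -4/5 + (7/10)i


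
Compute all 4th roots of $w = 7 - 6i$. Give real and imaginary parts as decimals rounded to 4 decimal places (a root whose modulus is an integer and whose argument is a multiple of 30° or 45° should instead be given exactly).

|w| = sqrt(85) ≈ 9.219544, arg(w) ≈ 319.398705°
Root modulus = sqrt(85)^(1/4) ≈ 1.742518
Root arguments: θ_k = (arg(w) + 360°k)/4 for k = 0, 1, ..., 3
Compute each root as (root modulus)(cos θ_k + i sin θ_k) using full-precision intermediates, then round to 4 decimal places.
Roots: 0.3071 + 1.7152i, -1.7152 + 0.3071i, -0.3071 - 1.7152i, 1.7152 - 0.3071i


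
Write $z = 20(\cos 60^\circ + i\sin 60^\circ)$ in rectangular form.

a = r cos θ = 20 * 1/2 = 10
b = r sin θ = 20 * sqrt(3)/2 = 10*sqrt(3)
z = 10 + 10*sqrt(3)i


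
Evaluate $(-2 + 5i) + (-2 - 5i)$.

(-2 + (-2)) + (5 + (-5))i = -4


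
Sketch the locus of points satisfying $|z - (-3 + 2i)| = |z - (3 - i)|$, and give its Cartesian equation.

|z - z1| = |z - z2| means z is equidistant from z1 and z2,
i.e. the perpendicular bisector of the segment from (-3, 2) to (3, -1) (midpoint (0, 1/2)).
With z = x + yi, square both sides:
(x - (-3))^2 + (y - 2)^2 = (x - 3)^2 + (y - (-1))^2
The x^2 and y^2 terms cancel: 12x + (-6)y = 10 - 13 = -3
Simplify: 4x - 2y = -1
Locus: Perpendicular bisector of the segment from (-3, 2) to (3, -1): the line 4x - 2y = -1


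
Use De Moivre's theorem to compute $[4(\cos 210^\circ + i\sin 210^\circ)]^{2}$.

By De Moivre: z^n = r^n(cos(nθ) + i sin(nθ))
= 4^2(cos(2*210°) + i sin(2*210°))
= 16(cos 60° + i sin 60°)
= 8 + 8*sqrt(3)i


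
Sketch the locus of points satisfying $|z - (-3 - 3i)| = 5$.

|z - z0| = r describes a circle centered at z0 with radius r
Here z0 = -3 - 3i and r = 5
Locus: Circle centered at (-3, -3) with radius 5


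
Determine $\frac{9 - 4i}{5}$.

Divisor is real, so divide each part by 5:
= 9/5 - (4/5)i


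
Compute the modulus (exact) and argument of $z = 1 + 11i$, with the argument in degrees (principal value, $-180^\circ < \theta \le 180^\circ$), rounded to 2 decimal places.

|z| = sqrt(1^2 + 11^2) = sqrt(122)
arg(z) = arctan(b/a) = arctan(11/1) (quadrant-adjusted) = 84.81°


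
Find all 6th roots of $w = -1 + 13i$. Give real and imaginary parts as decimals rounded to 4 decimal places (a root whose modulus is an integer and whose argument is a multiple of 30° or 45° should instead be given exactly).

|w| = sqrt(170) ≈ 13.038405, arg(w) ≈ 94.398705°
Root modulus = sqrt(170)^(1/6) ≈ 1.534160
Root arguments: θ_k = (arg(w) + 360°k)/6 for k = 0, 1, ..., 5
Compute each root as (root modulus)(cos θ_k + i sin θ_k) using full-precision intermediates, then round to 4 decimal places.
Roots: 1.4767 + 0.4160i, 0.3781 + 1.4868i, -1.0986 + 1.0708i, -1.4767 - 0.4160i, -0.3781 - 1.4868i, 1.0986 - 1.0708i


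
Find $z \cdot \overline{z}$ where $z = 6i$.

z * conjugate(z) = |z|^2 = a^2 + b^2
= 0^2 + 6^2 = 36


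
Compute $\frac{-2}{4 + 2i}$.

Multiply numerator and denominator by conjugate (4 - 2i):
= (-2)(4 - 2i) / (4^2 + 2^2)
= (-8 + 4i) / 20
Divide through by 4: (-2 + i) / 5
= -2/5 + (1/5)i


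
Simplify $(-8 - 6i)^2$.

(a + bi)^2 = a^2 - b^2 + 2abi
= (-8)^2 - (-6)^2 + 2*(-8)*(-6)i
= 28 + 96i


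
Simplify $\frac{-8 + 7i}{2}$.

Divisor is real, so divide each part by 2:
= -4 + (7/2)i


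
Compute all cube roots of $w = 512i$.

|w| = 512, arg(w) = 90°
Root modulus = 512^(1/3) = 8
Root arguments: θ_k = (90° + 360°k)/3 for k = 0, 1, ..., 2
Roots: 4*sqrt(3) + 4i, -4*sqrt(3) + 4i, -8i


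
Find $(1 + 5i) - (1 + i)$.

(1 - 1) + (5 - 1)i = 4i


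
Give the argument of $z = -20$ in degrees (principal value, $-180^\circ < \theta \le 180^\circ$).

b = 0 and a < 0, so z lies on the negative real axis: θ = 180°


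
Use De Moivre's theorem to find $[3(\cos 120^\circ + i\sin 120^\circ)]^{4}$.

By De Moivre: z^n = r^n(cos(nθ) + i sin(nθ))
= 3^4(cos(4*120°) + i sin(4*120°))
= 81(cos 120° + i sin 120°)
= -81/2 + (81*sqrt(3)/2)i


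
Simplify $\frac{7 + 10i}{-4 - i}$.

Multiply numerator and denominator by conjugate (-4 + i):
= (7 + 10i)(-4 + i) / ((-4)^2 + (-1)^2)
= (-38 - 33i) / 17
= -38/17 - (33/17)i


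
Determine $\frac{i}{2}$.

Divisor is real, so divide each part by 2:
= 0 + (1/2)i


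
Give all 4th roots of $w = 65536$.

|w| = 65536, arg(w) = 0°
Root modulus = 65536^(1/4) = 16
Root arguments: θ_k = (0° + 360°k)/4 for k = 0, 1, ..., 3
Roots: 16, 16i, -16, -16i


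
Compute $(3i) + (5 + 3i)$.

(0 + 5) + (3 + 3)i = 5 + 6i


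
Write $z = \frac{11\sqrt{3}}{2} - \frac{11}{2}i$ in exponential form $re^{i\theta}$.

r = |z| = sqrt((11*sqrt(3)/2)^2 + (-11/2)^2) = sqrt(363/4 + 121/4) = sqrt(121) = 11
θ = arctan(b/a) = arctan(-5.5/9.5263) (quadrant-adjusted) = -30° = -π/6
z = 11e^(-i*π/6)


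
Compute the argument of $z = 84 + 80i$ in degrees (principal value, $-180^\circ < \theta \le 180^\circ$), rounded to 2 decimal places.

θ = arctan(b/a) = arctan(80/84) (quadrant-adjusted) = 43.60°


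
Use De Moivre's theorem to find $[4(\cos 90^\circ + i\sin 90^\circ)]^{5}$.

By De Moivre: z^n = r^n(cos(nθ) + i sin(nθ))
= 4^5(cos(5*90°) + i sin(5*90°))
= 1024(cos 90° + i sin 90°)
= 1024i


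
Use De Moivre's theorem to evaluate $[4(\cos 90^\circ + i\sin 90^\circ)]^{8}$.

By De Moivre: z^n = r^n(cos(nθ) + i sin(nθ))
= 4^8(cos(8*90°) + i sin(8*90°))
= 65536(cos 0° + i sin 0°)
= 65536


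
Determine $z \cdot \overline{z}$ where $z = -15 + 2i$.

z * conjugate(z) = |z|^2 = a^2 + b^2
= (-15)^2 + 2^2 = 229


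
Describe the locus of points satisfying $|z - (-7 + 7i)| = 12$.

|z - z0| = r describes a circle centered at z0 with radius r
Here z0 = -7 + 7i and r = 12
Locus: Circle centered at (-7, 7) with radius 12


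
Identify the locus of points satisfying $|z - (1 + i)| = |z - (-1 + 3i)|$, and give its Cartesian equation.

|z - z1| = |z - z2| means z is equidistant from z1 and z2,
i.e. the perpendicular bisector of the segment from (1, 1) to (-1, 3) (midpoint (0, 2)).
With z = x + yi, square both sides:
(x - 1)^2 + (y - 1)^2 = (x - (-1))^2 + (y - 3)^2
The x^2 and y^2 terms cancel: -4x + 4y = 10 - 2 = 8
Simplify: x - y = -2
Locus: Perpendicular bisector of the segment from (1, 1) to (-1, 3): the line x - y = -2
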